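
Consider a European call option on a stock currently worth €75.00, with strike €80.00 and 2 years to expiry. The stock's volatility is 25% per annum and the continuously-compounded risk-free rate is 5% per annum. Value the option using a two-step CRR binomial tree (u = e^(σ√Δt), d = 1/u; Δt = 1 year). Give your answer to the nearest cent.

CRR parameters: u = e^(σ√Δt) = e^(0.25·√1) = 1.2840, d = 1/u = 0.7788
Per-period rate: rΔt = 0.05·1 = 0.05, so R = e^0.05 = 1.0513
Risk-neutral probability p = (e^0.05 − 0.7788)/(1.2840 − 0.7788) = 0.2725/0.5052 = 0.5393
Terminal stock prices: S_uu = 123.7, S_ud = 75, S_dd = 45.49
Terminal payoffs (S − K): max(43.65, 0) = 43.65, max(-5, 0) = 0, max(-34.51, 0) = 0
Node u (S = 96.3): V_u = e^(−0.05)·[0.5393·43.6541 + 0.4607·0.0000] = 22.3947
Node d (S = 58.41): V_d = e^(−0.05)·[0.5393·0.0000 + 0.4607·0.0000] = 0.0000
Node 0 (S = 75): V_0 = e^(−0.05)·[0.5393·22.3947 + 0.4607·0.0000] = 11.4885

€11.49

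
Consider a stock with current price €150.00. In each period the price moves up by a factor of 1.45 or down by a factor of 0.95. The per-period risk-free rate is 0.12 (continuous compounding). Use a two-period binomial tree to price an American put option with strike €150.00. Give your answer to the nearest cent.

Risk-neutral probability p = (e^0.12 − 0.95)/(1.45 − 0.95) = 0.1775/0.5000 = 0.3550
Terminal stock prices: S_uu = 315.4, S_ud = 206.6, S_dd = 135.4
Terminal payoffs (K − S): max(-165.4, 0) = 0, max(-56.62, 0) = 0, max(14.62, 0) = 14.62
Node u (S = 217.5): continuation = e^(−0.12)·[0.3550·0.0000 + 0.6450·0.0000] = 0.0000; exercise value = 0.0000 ≤ continuation, so V_u = 0.0000
Node d (S = 142.5): continuation = e^(−0.12)·[0.3550·0.0000 + 0.6450·14.6250] = 8.3665; exercise value = 7.5000 ≤ continuation, so V_d = 8.3665
Node 0 (S = 150): continuation = e^(−0.12)·[0.3550·0.0000 + 0.6450·8.3665] = 4.7862; exercise value = 0.0000 ≤ continuation, so V_0 = 4.7862

€4.79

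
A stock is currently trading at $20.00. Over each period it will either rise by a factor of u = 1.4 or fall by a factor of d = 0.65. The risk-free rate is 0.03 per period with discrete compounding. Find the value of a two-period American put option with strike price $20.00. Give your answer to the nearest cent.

Risk-neutral probability p = (1 + 0.03 − 0.65)/(1.4 − 0.65) = 0.3800/0.7500 = 0.5067
Terminal stock prices: S_uu = 39.2, S_ud = 18.2, S_dd = 8.45
Terminal payoffs (K − S): max(-19.2, 0) = 0, max(1.8, 0) = 1.8, max(11.55, 0) = 11.55
Node u (S = 28): continuation = 1/1.03·[0.5067·0.0000 + 0.4933·1.8000] = 0.8621; exercise value = 0.0000 ≤ continuation, so V_u = 0.8621
Node d (S = 13): continuation = 1/1.03·[0.5067·1.8000 + 0.4933·11.5500] = 6.4175; exercise value = 7.0000 > continuation, so V_d = 7.0000 (exercise)
Node 0 (S = 20): continuation = 1/1.03·[0.5067·0.8621 + 0.4933·7.0000] = 3.7768; exercise value = 0.0000 ≤ continuation, so V_0 = 3.7768

$3.78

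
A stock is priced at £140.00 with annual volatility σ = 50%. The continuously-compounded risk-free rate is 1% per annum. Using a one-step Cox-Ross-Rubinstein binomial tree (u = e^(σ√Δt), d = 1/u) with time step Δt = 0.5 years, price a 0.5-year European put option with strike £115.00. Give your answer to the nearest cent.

CRR parameters: u = e^(σ√Δt) = e^(0.5·√0.5) = 1.4241, d = 1/u = 0.7022
Per-period rate: rΔt = 0.01·0.5 = 0.005, so R = e^0.005 = 1.0050
Risk-neutral probability p = (e^0.005 − 0.7022)/(1.4241 − 0.7022) = 0.3028/0.7219 = 0.4195
Terminal stock prices: S_u = 199.4, S_d = 98.31
Terminal payoffs (K − S): max(-84.38, 0) = 0, max(16.69, 0) = 16.69
Node 0 (S = 140): V_0 = e^(−0.005)·[0.4195·0.0000 + 0.5805·16.6936] = 9.6429

£9.64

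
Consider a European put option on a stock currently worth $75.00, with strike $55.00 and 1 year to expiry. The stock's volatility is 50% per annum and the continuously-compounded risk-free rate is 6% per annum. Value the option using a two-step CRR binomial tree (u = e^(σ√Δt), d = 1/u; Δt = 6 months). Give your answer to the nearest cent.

CRR parameters: u = e^(σ√Δt) = e^(0.5·√0.5) = 1.4241, d = 1/u = 0.7022
Per-period rate: rΔt = 0.06·0.5 = 0.03, so R = e^0.03 = 1.0305
Risk-neutral probability p = (e^0.03 − 0.7022)/(1.4241 − 0.7022) = 0.3283/0.7219 = 0.4547
Terminal stock prices: S_uu = 152.1, S_ud = 75, S_dd = 36.98
Terminal payoffs (K − S): max(-97.11, 0) = 0, max(-20, 0) = 0, max(18.02, 0) = 18.02
Node u (S = 106.8): V_u = e^(−0.03)·[0.4547·0.0000 + 0.5453·0.0000] = 0.0000
Node d (S = 52.66): V_d = e^(−0.03)·[0.4547·0.0000 + 0.5453·18.0198] = 9.5357
Node 0 (S = 75): V_0 = e^(−0.03)·[0.4547·0.0000 + 0.5453·9.5357] = 5.0461

$5.05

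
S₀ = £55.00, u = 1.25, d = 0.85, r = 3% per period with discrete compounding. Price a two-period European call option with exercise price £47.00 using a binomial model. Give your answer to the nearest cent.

Risk-neutral probability p = (1 + 0.03 − 0.85)/(1.25 − 0.85) = 0.1800/0.4000 = 0.4500
Terminal stock prices: S_uu = 85.94, S_ud = 58.44, S_dd = 39.74
Terminal payoffs (S − K): max(38.94, 0) = 38.94, max(11.44, 0) = 11.44, max(-7.263, 0) = 0
Node u (S = 68.75): V_u = 1/1.03·[0.4500·38.9375 + 0.5500·11.4375] = 23.1189
Node d (S = 46.75): V_d = 1/1.03·[0.4500·11.4375 + 0.5500·0.0000] = 4.9970
Node 0 (S = 55): V_0 = 1/1.03·[0.4500·23.1189 + 0.5500·4.9970] = 12.7688

£12.77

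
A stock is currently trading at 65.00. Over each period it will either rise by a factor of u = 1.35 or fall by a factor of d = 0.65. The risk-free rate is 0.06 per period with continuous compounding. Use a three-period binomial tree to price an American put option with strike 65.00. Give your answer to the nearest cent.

Risk-neutral probability p = (e^0.06 − 0.65)/(1.35 − 0.65) = 0.4118/0.7000 = 0.5883
Terminal stock prices: S_uuu = 159.9, S_uud = 77, S_udd = 37.07, S_ddd = 17.85
Terminal payoffs (K − S): max(-94.92, 0) = 0, max(-12, 0) = 0, max(27.93, 0) = 27.93, max(47.15, 0) = 47.15
Node uu (S = 118.5): continuation = e^(−0.06)·[0.5883·0.0000 + 0.4117·0.0000] = 0.0000; exercise value = 0.0000 ≤ continuation, so V_uu = 0.0000
Node ud (S = 57.04): continuation = e^(−0.06)·[0.5883·0.0000 + 0.4117·27.9256] = 10.8265; exercise value = 7.9625 ≤ continuation, so V_ud = 10.8265
Node dd (S = 27.46): continuation = e^(−0.06)·[0.5883·27.9256 + 0.4117·47.1494] = 33.7522; exercise value = 37.5375 > continuation, so V_dd = 37.5375 (exercise)
Node u (S = 87.75): continuation = e^(−0.06)·[0.5883·0.0000 + 0.4117·10.8265] = 4.1973; exercise value = 0.0000 ≤ continuation, so V_u = 4.1973
Node d (S = 42.25): continuation = e^(−0.06)·[0.5883·10.8265 + 0.4117·37.5375] = 20.5515; exercise value = 22.7500 > continuation, so V_d = 22.7500 (exercise)
Node 0 (S = 65): continuation = e^(−0.06)·[0.5883·4.1973 + 0.4117·22.7500] = 11.1455; exercise value = 0.0000 ≤ continuation, so V_0 = 11.1455

11.15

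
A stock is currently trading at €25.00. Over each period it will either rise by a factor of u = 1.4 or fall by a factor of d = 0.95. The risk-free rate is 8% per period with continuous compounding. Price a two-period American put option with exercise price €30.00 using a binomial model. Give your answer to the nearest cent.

Risk-neutral probability p = (e^0.08 − 0.95)/(1.4 − 0.95) = 0.1333/0.4500 = 0.2962
Terminal stock prices: S_uu = 49, S_ud = 33.25, S_dd = 22.56
Terminal payoffs (K − S): max(-19, 0) = 0, max(-3.25, 0) = 0, max(7.438, 0) = 7.438
Node u (S = 35): continuation = e^(−0.08)·[0.2962·0.0000 + 0.7038·0.0000] = 0.0000; exercise value = 0.0000 ≤ continuation, so V_u = 0.0000
Node d (S = 23.75): continuation = e^(−0.08)·[0.2962·0.0000 + 0.7038·7.4375] = 4.8321; exercise value = 6.2500 > continuation, so V_d = 6.2500 (exercise)
Node 0 (S = 25): continuation = e^(−0.08)·[0.2962·0.0000 + 0.7038·6.2500] = 4.0606; exercise value = 5.0000 > continuation, so V_0 = 5.0000 (exercise)

€5.00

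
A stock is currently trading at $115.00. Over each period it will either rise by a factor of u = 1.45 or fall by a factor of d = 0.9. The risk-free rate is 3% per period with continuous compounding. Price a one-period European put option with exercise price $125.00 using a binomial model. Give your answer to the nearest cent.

$15.92

Risk-neutral probability p = (e^0.03 − 0.9)/(1.45 − 0.9) = 0.1305/0.5500 = 0.2372
Terminal stock prices: S_u = 166.8, S_d = 103.5
Terminal payoffs (K − S): max(-41.75, 0) = 0, max(21.5, 0) = 21.5
Node 0 (S = 115): V_0 = e^(−0.03)·[0.2372·0.0000 + 0.7628·21.5000] = 15.9157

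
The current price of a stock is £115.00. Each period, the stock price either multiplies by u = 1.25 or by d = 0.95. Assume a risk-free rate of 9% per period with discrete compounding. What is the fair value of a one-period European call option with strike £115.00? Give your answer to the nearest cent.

£12.31

Risk-neutral probability p = (1 + 0.09 − 0.95)/(1.25 − 0.95) = 0.1400/0.3000 = 0.4667
Terminal stock prices: S_u = 143.8, S_d = 109.2
Terminal payoffs (S − K): max(28.75, 0) = 28.75, max(-5.75, 0) = 0
Node 0 (S = 115): V_0 = 1/1.09·[0.4667·28.7500 + 0.5333·0.0000] = 12.3089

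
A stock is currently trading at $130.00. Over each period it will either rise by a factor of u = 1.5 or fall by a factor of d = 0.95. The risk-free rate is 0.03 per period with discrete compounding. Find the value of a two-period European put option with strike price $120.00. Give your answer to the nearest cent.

Risk-neutral probability p = (1 + 0.03 − 0.95)/(1.5 − 0.95) = 0.0800/0.5500 = 0.1455
Terminal stock prices: S_uu = 292.5, S_ud = 185.2, S_dd = 117.3
Terminal payoffs (K − S): max(-172.5, 0) = 0, max(-65.25, 0) = 0, max(2.675, 0) = 2.675
Node u (S = 195): V_u = 1/1.03·[0.1455·0.0000 + 0.8545·0.0000] = 0.0000
Node d (S = 123.5): V_d = 1/1.03·[0.1455·0.0000 + 0.8545·2.6750] = 2.2193
Node 0 (S = 130): V_0 = 1/1.03·[0.1455·0.0000 + 0.8545·2.2193] = 1.8413

$1.84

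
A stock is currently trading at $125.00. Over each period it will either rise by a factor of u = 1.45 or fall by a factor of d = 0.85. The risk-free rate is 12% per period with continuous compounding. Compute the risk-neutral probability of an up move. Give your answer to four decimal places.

p = 0.4625

Risk-neutral probability p = (e^0.12 − 0.85)/(1.45 − 0.85) = 0.2775/0.6000 = 0.4625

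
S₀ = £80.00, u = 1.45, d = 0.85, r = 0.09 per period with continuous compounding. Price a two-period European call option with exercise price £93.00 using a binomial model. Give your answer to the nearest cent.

Risk-neutral probability p = (e^0.09 − 0.85)/(1.45 − 0.85) = 0.2442/0.6000 = 0.4070
Terminal stock prices: S_uu = 168.2, S_ud = 98.6, S_dd = 57.8
Terminal payoffs (S − K): max(75.2, 0) = 75.2, max(5.6, 0) = 5.6, max(-35.2, 0) = 0
Node u (S = 116): V_u = e^(−0.09)·[0.4070·75.2000 + 0.5930·5.6000] = 31.0044
Node d (S = 68): V_d = e^(−0.09)·[0.4070·5.6000 + 0.5930·0.0000] = 2.0828
Node 0 (S = 80): V_0 = e^(−0.09)·[0.4070·31.0044 + 0.5930·2.0828] = 12.6604

£12.66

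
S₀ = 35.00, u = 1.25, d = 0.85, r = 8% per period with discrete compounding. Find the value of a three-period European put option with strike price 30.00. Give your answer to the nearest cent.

0.52

Risk-neutral probability p = (1 + 0.08 − 0.85)/(1.25 − 0.85) = 0.2300/0.4000 = 0.5750
Terminal stock prices: S_uuu = 68.36, S_uud = 46.48, S_udd = 31.61, S_ddd = 21.49
Terminal payoffs (K − S): max(-38.36, 0) = 0, max(-16.48, 0) = 0, max(-1.609, 0) = 0, max(8.506, 0) = 8.506
Node uu (S = 54.69): V_uu = 1/1.08·[0.5750·0.0000 + 0.4250·0.0000] = 0.0000
Node ud (S = 37.19): V_ud = 1/1.08·[0.5750·0.0000 + 0.4250·0.0000] = 0.0000
Node dd (S = 25.29): V_dd = 1/1.08·[0.5750·0.0000 + 0.4250·8.5056] = 3.3471
Node u (S = 43.75): V_u = 1/1.08·[0.5750·0.0000 + 0.4250·0.0000] = 0.0000
Node d (S = 29.75): V_d = 1/1.08·[0.5750·0.0000 + 0.4250·3.3471] = 1.3172
Node 0 (S = 35): V_0 = 1/1.08·[0.5750·0.0000 + 0.4250·1.3172] = 0.5183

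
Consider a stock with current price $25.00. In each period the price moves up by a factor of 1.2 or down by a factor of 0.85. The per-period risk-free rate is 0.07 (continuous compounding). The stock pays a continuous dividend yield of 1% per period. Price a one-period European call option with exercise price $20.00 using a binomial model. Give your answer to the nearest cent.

$6.10

Per-period risk-free factor R = e^0.07 = 1.0725; dividend-adjusted growth = e^(0.07−0.01) = 1.0618.
Risk-neutral probability p = (1.0618 − 0.85)/(1.2 − 0.85) = 0.2118/0.3500 = 0.6052
Terminal stock prices: S_u = 30, S_d = 21.25
Terminal payoffs (S − K): max(10, 0) = 10, max(1.25, 0) = 1.25
Node 0 (S = 25): V_0 = e^(−0.07)·[0.6052·10.0000 + 0.3948·1.2500] = 6.1034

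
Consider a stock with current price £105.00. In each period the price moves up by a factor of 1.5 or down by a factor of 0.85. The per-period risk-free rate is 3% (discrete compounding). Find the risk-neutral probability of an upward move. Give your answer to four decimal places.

Risk-neutral probability p = (1 + 0.03 − 0.85)/(1.5 − 0.85) = 0.1800/0.6500 = 0.2769

p = 0.2769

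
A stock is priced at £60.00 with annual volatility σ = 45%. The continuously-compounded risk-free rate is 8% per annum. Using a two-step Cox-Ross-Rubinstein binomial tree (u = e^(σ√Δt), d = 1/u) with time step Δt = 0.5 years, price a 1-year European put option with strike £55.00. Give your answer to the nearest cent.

CRR parameters: u = e^(σ√Δt) = e^(0.45·√0.5) = 1.3746, d = 1/u = 0.7275
Per-period rate: rΔt = 0.08·0.5 = 0.04, so R = e^0.04 = 1.0408
Risk-neutral probability p = (e^0.04 − 0.7275)/(1.3746 − 0.7275) = 0.3134/0.6472 = 0.4842
Terminal stock prices: S_uu = 113.4, S_ud = 60, S_dd = 31.75
Terminal payoffs (K − S): max(-58.38, 0) = 0, max(-5, 0) = 0, max(23.25, 0) = 23.25
Node u (S = 82.48): V_u = e^(−0.04)·[0.4842·0.0000 + 0.5158·0.0000] = 0.0000
Node d (S = 43.65): V_d = e^(−0.04)·[0.4842·0.0000 + 0.5158·23.2482] = 11.5218
Node 0 (S = 60): V_0 = e^(−0.04)·[0.4842·0.0000 + 0.5158·11.5218] = 5.7102

£5.71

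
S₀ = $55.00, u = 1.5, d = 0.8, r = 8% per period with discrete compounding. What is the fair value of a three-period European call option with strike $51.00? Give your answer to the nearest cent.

Risk-neutral probability p = (1 + 0.08 − 0.8)/(1.5 − 0.8) = 0.2800/0.7000 = 0.4000
Terminal stock prices: S_uuu = 185.6, S_uud = 99, S_udd = 52.8, S_ddd = 28.16
Terminal payoffs (S − K): max(134.6, 0) = 134.6, max(48, 0) = 48, max(1.8, 0) = 1.8, max(-22.84, 0) = 0
Node uu (S = 123.8): V_uu = 1/1.08·[0.4000·134.6250 + 0.6000·48.0000] = 76.5278
Node ud (S = 66): V_ud = 1/1.08·[0.4000·48.0000 + 0.6000·1.8000] = 18.7778
Node dd (S = 35.2): V_dd = 1/1.08·[0.4000·1.8000 + 0.6000·0.0000] = 0.6667
Node u (S = 82.5): V_u = 1/1.08·[0.4000·76.5278 + 0.6000·18.7778] = 38.7757
Node d (S = 44): V_d = 1/1.08·[0.4000·18.7778 + 0.6000·0.6667] = 7.3251
Node 0 (S = 55): V_0 = 1/1.08·[0.4000·38.7757 + 0.6000·7.3251] = 18.4309

$18.43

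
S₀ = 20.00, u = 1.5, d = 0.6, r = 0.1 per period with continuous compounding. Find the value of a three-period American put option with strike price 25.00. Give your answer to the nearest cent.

6.57

Risk-neutral probability p = (e^0.1 − 0.6)/(1.5 − 0.6) = 0.5052/0.9000 = 0.5613
Terminal stock prices: S_uuu = 67.5, S_uud = 27, S_udd = 10.8, S_ddd = 4.32
Terminal payoffs (K − S): max(-42.5, 0) = 0, max(-2, 0) = 0, max(14.2, 0) = 14.2, max(20.68, 0) = 20.68
Node uu (S = 45): continuation = e^(−0.1)·[0.5613·0.0000 + 0.4387·0.0000] = 0.0000; exercise value = 0.0000 ≤ continuation, so V_uu = 0.0000
Node ud (S = 18): continuation = e^(−0.1)·[0.5613·0.0000 + 0.4387·14.2000] = 5.6367; exercise value = 7.0000 > continuation, so V_ud = 7.0000 (exercise)
Node dd (S = 7.2): continuation = e^(−0.1)·[0.5613·14.2000 + 0.4387·20.6800] = 15.4209; exercise value = 17.8000 > continuation, so V_dd = 17.8000 (exercise)
Node u (S = 30): continuation = e^(−0.1)·[0.5613·0.0000 + 0.4387·7.0000] = 2.7787; exercise value = 0.0000 ≤ continuation, so V_u = 2.7787
Node d (S = 12): continuation = e^(−0.1)·[0.5613·7.0000 + 0.4387·17.8000] = 10.6209; exercise value = 13.0000 > continuation, so V_d = 13.0000 (exercise)
Node 0 (S = 20): continuation = e^(−0.1)·[0.5613·2.7787 + 0.4387·13.0000] = 6.5716; exercise value = 5.0000 ≤ continuation, so V_0 = 6.5716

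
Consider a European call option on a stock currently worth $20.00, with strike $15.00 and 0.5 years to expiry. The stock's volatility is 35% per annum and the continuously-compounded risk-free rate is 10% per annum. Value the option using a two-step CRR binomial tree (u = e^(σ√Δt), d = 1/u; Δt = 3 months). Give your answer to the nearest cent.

CRR parameters: u = e^(σ√Δt) = e^(0.35·√0.25) = 1.1912, d = 1/u = 0.8395
Per-period rate: rΔt = 0.1·0.25 = 0.025, so R = e^0.025 = 1.0253
Risk-neutral probability p = (e^0.025 − 0.8395)/(1.1912 − 0.8395) = 0.1859/0.3518 = 0.5283
Terminal stock prices: S_uu = 28.38, S_ud = 20, S_dd = 14.09
Terminal payoffs (S − K): max(13.38, 0) = 13.38, max(5, 0) = 5, max(-0.9062, 0) = 0
Node u (S = 23.82): V_u = e^(−0.025)·[0.5283·13.3814 + 0.4717·5.0000] = 9.1953
Node d (S = 16.79): V_d = e^(−0.025)·[0.5283·5.0000 + 0.4717·0.0000] = 2.5764
Node 0 (S = 20): V_0 = e^(−0.025)·[0.5283·9.1953 + 0.4717·2.5764] = 5.9233

$5.92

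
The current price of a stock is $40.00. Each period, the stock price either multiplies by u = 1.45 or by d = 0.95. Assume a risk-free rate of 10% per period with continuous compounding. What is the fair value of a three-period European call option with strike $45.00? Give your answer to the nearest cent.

$9.26

Risk-neutral probability p = (e^0.1 − 0.95)/(1.45 − 0.95) = 0.1552/0.5000 = 0.3103
Terminal stock prices: S_uuu = 121.9, S_uud = 79.89, S_udd = 52.34, S_ddd = 34.29
Terminal payoffs (S − K): max(76.94, 0) = 76.94, max(34.89, 0) = 34.89, max(7.345, 0) = 7.345, max(-10.71, 0) = 0
Node uu (S = 84.1): V_uu = e^(−0.1)·[0.3103·76.9450 + 0.6897·34.8950] = 43.3823
Node ud (S = 55.1): V_ud = e^(−0.1)·[0.3103·34.8950 + 0.6897·7.3450] = 14.3823
Node dd (S = 36.1): V_dd = e^(−0.1)·[0.3103·7.3450 + 0.6897·0.0000] = 2.0625
Node u (S = 58): V_u = e^(−0.1)·[0.3103·43.3823 + 0.6897·14.3823] = 21.1571
Node d (S = 38): V_d = e^(−0.1)·[0.3103·14.3823 + 0.6897·2.0625] = 5.3258
Node 0 (S = 40): V_0 = e^(−0.1)·[0.3103·21.1571 + 0.6897·5.3258] = 9.2645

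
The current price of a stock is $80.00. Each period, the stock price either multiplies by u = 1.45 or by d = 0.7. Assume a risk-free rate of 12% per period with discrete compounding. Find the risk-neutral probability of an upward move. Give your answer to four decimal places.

p = 0.5600

Risk-neutral probability p = (1 + 0.12 − 0.7)/(1.45 − 0.7) = 0.4200/0.7500 = 0.5600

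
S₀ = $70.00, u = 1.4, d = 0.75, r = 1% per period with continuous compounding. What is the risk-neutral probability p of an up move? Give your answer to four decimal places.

p = 0.4001

Risk-neutral probability p = (e^0.01 − 0.75)/(1.4 − 0.75) = 0.2601/0.6500 = 0.4001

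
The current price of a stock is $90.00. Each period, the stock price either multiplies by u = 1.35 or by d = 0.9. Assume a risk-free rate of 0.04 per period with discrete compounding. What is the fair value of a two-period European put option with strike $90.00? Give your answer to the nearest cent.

Risk-neutral probability p = (1 + 0.04 − 0.9)/(1.35 − 0.9) = 0.1400/0.4500 = 0.3111
Terminal stock prices: S_uu = 164, S_ud = 109.4, S_dd = 72.9
Terminal payoffs (K − S): max(-74.03, 0) = 0, max(-19.35, 0) = 0, max(17.1, 0) = 17.1
Node u (S = 121.5): V_u = 1/1.04·[0.3111·0.0000 + 0.6889·0.0000] = 0.0000
Node d (S = 81): V_d = 1/1.04·[0.3111·0.0000 + 0.6889·17.1000] = 11.3269
Node 0 (S = 90): V_0 = 1/1.04·[0.3111·0.0000 + 0.6889·11.3269] = 7.5029

$7.50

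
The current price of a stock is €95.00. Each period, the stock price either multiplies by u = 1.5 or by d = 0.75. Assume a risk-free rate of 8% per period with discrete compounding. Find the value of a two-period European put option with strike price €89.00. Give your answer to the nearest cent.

€9.56

Risk-neutral probability p = (1 + 0.08 − 0.75)/(1.5 − 0.75) = 0.3300/0.7500 = 0.4400
Terminal stock prices: S_uu = 213.8, S_ud = 106.9, S_dd = 53.44
Terminal payoffs (K − S): max(-124.8, 0) = 0, max(-17.88, 0) = 0, max(35.56, 0) = 35.56
Node u (S = 142.5): V_u = 1/1.08·[0.4400·0.0000 + 0.5600·0.0000] = 0.0000
Node d (S = 71.25): V_d = 1/1.08·[0.4400·0.0000 + 0.5600·35.5625] = 18.4398
Node 0 (S = 95): V_0 = 1/1.08·[0.4400·0.0000 + 0.5600·18.4398] = 9.5614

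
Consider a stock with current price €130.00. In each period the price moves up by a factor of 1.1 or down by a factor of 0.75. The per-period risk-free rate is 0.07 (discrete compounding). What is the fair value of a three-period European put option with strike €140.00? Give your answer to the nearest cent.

€4.89

Risk-neutral probability p = (1 + 0.07 − 0.75)/(1.1 − 0.75) = 0.3200/0.3500 = 0.9143
Terminal stock prices: S_uuu = 173, S_uud = 118, S_udd = 80.44, S_ddd = 54.84
Terminal payoffs (K − S): max(-33.03, 0) = 0, max(22.02, 0) = 22.02, max(59.56, 0) = 59.56, max(85.16, 0) = 85.16
Node uu (S = 157.3): V_uu = 1/1.07·[0.9143·0.0000 + 0.0857·22.0250] = 1.7644
Node ud (S = 107.2): V_ud = 1/1.07·[0.9143·22.0250 + 0.0857·59.5625] = 23.5911
Node dd (S = 73.12): V_dd = 1/1.07·[0.9143·59.5625 + 0.0857·85.1562] = 57.7161
Node u (S = 143): V_u = 1/1.07·[0.9143·1.7644 + 0.0857·23.5911] = 3.3974
Node d (S = 97.5): V_d = 1/1.07·[0.9143·23.5911 + 0.0857·57.7161] = 24.7814
Node 0 (S = 130): V_0 = 1/1.07·[0.9143·3.3974 + 0.0857·24.7814] = 4.8881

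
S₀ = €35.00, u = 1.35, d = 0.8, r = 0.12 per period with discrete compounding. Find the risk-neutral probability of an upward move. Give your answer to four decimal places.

p = 0.5818

Risk-neutral probability p = (1 + 0.12 − 0.8)/(1.35 − 0.8) = 0.3200/0.5500 = 0.5818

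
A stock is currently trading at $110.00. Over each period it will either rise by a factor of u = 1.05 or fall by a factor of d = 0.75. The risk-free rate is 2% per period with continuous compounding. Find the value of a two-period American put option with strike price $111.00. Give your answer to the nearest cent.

$4.87

Risk-neutral probability p = (e^0.02 − 0.75)/(1.05 − 0.75) = 0.2702/0.3000 = 0.9007
Terminal stock prices: S_uu = 121.3, S_ud = 86.62, S_dd = 61.88
Terminal payoffs (K − S): max(-10.28, 0) = 0, max(24.38, 0) = 24.38, max(49.12, 0) = 49.12
Node u (S = 115.5): continuation = e^(−0.02)·[0.9007·0.0000 + 0.0993·24.3750] = 2.3732; exercise value = 0.0000 ≤ continuation, so V_u = 2.3732
Node d (S = 82.5): continuation = e^(−0.02)·[0.9007·24.3750 + 0.0993·49.1250] = 26.3021; exercise value = 28.5000 > continuation, so V_d = 28.5000 (exercise)
Node 0 (S = 110): continuation = e^(−0.02)·[0.9007·2.3732 + 0.0993·28.5000] = 4.8700; exercise value = 1.0000 ≤ continuation, so V_0 = 4.8700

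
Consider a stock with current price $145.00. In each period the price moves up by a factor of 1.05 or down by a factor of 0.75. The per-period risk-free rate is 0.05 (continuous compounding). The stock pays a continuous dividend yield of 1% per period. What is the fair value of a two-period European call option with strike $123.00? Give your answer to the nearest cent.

Per-period risk-free factor R = e^0.05 = 1.0513; dividend-adjusted growth = e^(0.05−0.01) = 1.0408.
Risk-neutral probability p = (1.0408 − 0.75)/(1.05 − 0.75) = 0.2908/0.3000 = 0.9694
Terminal stock prices: S_uu = 159.9, S_ud = 114.2, S_dd = 81.56
Terminal payoffs (S − K): max(36.86, 0) = 36.86, max(-8.812, 0) = 0, max(-41.44, 0) = 0
Node u (S = 152.2): V_u = e^(−0.05)·[0.9694·36.8625 + 0.0306·0.0000] = 33.9906
Node d (S = 108.8): V_d = e^(−0.05)·[0.9694·0.0000 + 0.0306·0.0000] = 0.0000
Node 0 (S = 145): V_0 = e^(−0.05)·[0.9694·33.9906 + 0.0306·0.0000] = 31.3425

$31.34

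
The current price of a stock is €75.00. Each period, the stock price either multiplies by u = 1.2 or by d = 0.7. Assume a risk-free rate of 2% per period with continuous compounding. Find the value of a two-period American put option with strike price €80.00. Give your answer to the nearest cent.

€13.45

Risk-neutral probability p = (e^0.02 − 0.7)/(1.2 − 0.7) = 0.3202/0.5000 = 0.6404
Terminal stock prices: S_uu = 108, S_ud = 63, S_dd = 36.75
Terminal payoffs (K − S): max(-28, 0) = 0, max(17, 0) = 17, max(43.25, 0) = 43.25
Node u (S = 90): continuation = e^(−0.02)·[0.6404·0.0000 + 0.3596·17.0000] = 5.9921; exercise value = 0.0000 ≤ continuation, so V_u = 5.9921
Node d (S = 52.5): continuation = e^(−0.02)·[0.6404·17.0000 + 0.3596·43.2500] = 25.9159; exercise value = 27.5000 > continuation, so V_d = 27.5000 (exercise)
Node 0 (S = 75): continuation = e^(−0.02)·[0.6404·5.9921 + 0.3596·27.5000] = 13.4545; exercise value = 5.0000 ≤ continuation, so V_0 = 13.4545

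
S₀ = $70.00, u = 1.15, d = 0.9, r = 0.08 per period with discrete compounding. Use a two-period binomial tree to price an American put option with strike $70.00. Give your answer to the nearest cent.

Risk-neutral probability p = (1 + 0.08 − 0.9)/(1.15 − 0.9) = 0.1800/0.2500 = 0.7200
Terminal stock prices: S_uu = 92.57, S_ud = 72.45, S_dd = 56.7
Terminal payoffs (K − S): max(-22.57, 0) = 0, max(-2.45, 0) = 0, max(13.3, 0) = 13.3
Node u (S = 80.5): continuation = 1/1.08·[0.7200·0.0000 + 0.2800·0.0000] = 0.0000; exercise value = 0.0000 ≤ continuation, so V_u = 0.0000
Node d (S = 63): continuation = 1/1.08·[0.7200·0.0000 + 0.2800·13.3000] = 3.4481; exercise value = 7.0000 > continuation, so V_d = 7.0000 (exercise)
Node 0 (S = 70): continuation = 1/1.08·[0.7200·0.0000 + 0.2800·7.0000] = 1.8148; exercise value = 0.0000 ≤ continuation, so V_0 = 1.8148

$1.81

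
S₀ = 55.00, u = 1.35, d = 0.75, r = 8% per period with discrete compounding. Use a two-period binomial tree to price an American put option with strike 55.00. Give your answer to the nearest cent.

5.73

Risk-neutral probability p = (1 + 0.08 − 0.75)/(1.35 − 0.75) = 0.3300/0.6000 = 0.5500
Terminal stock prices: S_uu = 100.2, S_ud = 55.69, S_dd = 30.94
Terminal payoffs (K − S): max(-45.24, 0) = 0, max(-0.6875, 0) = 0, max(24.06, 0) = 24.06
Node u (S = 74.25): continuation = 1/1.08·[0.5500·0.0000 + 0.4500·0.0000] = 0.0000; exercise value = 0.0000 ≤ continuation, so V_u = 0.0000
Node d (S = 41.25): continuation = 1/1.08·[0.5500·0.0000 + 0.4500·24.0625] = 10.0260; exercise value = 13.7500 > continuation, so V_d = 13.7500 (exercise)
Node 0 (S = 55): continuation = 1/1.08·[0.5500·0.0000 + 0.4500·13.7500] = 5.7292; exercise value = 0.0000 ≤ continuation, so V_0 = 5.7292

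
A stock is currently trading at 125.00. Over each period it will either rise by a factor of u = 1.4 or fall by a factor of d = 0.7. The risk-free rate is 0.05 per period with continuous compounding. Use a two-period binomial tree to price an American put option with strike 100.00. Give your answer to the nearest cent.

8.70

Risk-neutral probability p = (e^0.05 − 0.7)/(1.4 − 0.7) = 0.3513/0.7000 = 0.5018
Terminal stock prices: S_uu = 245, S_ud = 122.5, S_dd = 61.25
Terminal payoffs (K − S): max(-145, 0) = 0, max(-22.5, 0) = 0, max(38.75, 0) = 38.75
Node u (S = 175): continuation = e^(−0.05)·[0.5018·0.0000 + 0.4982·0.0000] = 0.0000; exercise value = 0.0000 ≤ continuation, so V_u = 0.0000
Node d (S = 87.5): continuation = e^(−0.05)·[0.5018·0.0000 + 0.4982·38.7500] = 18.3631; exercise value = 12.5000 ≤ continuation, so V_d = 18.3631
Node 0 (S = 125): continuation = e^(−0.05)·[0.5018·0.0000 + 0.4982·18.3631] = 8.7021; exercise value = 0.0000 ≤ continuation, so V_0 = 8.7021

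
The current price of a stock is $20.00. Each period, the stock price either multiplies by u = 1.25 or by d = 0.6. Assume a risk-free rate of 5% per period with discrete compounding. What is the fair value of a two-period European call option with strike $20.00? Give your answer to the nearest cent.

Risk-neutral probability p = (1 + 0.05 − 0.6)/(1.25 − 0.6) = 0.4500/0.6500 = 0.6923
Terminal stock prices: S_uu = 31.25, S_ud = 15, S_dd = 7.2
Terminal payoffs (S − K): max(11.25, 0) = 11.25, max(-5, 0) = 0, max(-12.8, 0) = 0
Node u (S = 25): V_u = 1/1.05·[0.6923·11.2500 + 0.3077·0.0000] = 7.4176
Node d (S = 12): V_d = 1/1.05·[0.6923·0.0000 + 0.3077·0.0000] = 0.0000
Node 0 (S = 20): V_0 = 1/1.05·[0.6923·7.4176 + 0.3077·0.0000] = 4.8907

$4.89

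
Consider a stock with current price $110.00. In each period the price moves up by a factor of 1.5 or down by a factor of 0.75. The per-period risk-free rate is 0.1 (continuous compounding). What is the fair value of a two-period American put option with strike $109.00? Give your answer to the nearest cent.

Risk-neutral probability p = (e^0.1 − 0.75)/(1.5 − 0.75) = 0.3552/0.7500 = 0.4736
Terminal stock prices: S_uu = 247.5, S_ud = 123.8, S_dd = 61.88
Terminal payoffs (K − S): max(-138.5, 0) = 0, max(-14.75, 0) = 0, max(47.12, 0) = 47.12
Node u (S = 165): continuation = e^(−0.1)·[0.4736·0.0000 + 0.5264·0.0000] = 0.0000; exercise value = 0.0000 ≤ continuation, so V_u = 0.0000
Node d (S = 82.5): continuation = e^(−0.1)·[0.4736·0.0000 + 0.5264·47.1250] = 22.4476; exercise value = 26.5000 > continuation, so V_d = 26.5000 (exercise)
Node 0 (S = 110): continuation = e^(−0.1)·[0.4736·0.0000 + 0.5264·26.5000] = 12.6230; exercise value = 0.0000 ≤ continuation, so V_0 = 12.6230

$12.62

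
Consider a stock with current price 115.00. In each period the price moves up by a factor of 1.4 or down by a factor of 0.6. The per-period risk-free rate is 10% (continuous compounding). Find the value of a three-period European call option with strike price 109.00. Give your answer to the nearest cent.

Risk-neutral probability p = (e^0.1 − 0.6)/(1.4 − 0.6) = 0.5052/0.8000 = 0.6315
Terminal stock prices: S_uuu = 315.6, S_uud = 135.2, S_udd = 57.96, S_ddd = 24.84
Terminal payoffs (S − K): max(206.6, 0) = 206.6, max(26.24, 0) = 26.24, max(-51.04, 0) = 0, max(-84.16, 0) = 0
Node uu (S = 225.4): V_uu = e^(−0.1)·[0.6315·206.5600 + 0.3685·26.2400] = 126.7727
Node ud (S = 96.6): V_ud = e^(−0.1)·[0.6315·26.2400 + 0.3685·0.0000] = 14.9928
Node dd (S = 41.4): V_dd = e^(−0.1)·[0.6315·0.0000 + 0.3685·0.0000] = 0.0000
Node u (S = 161): V_u = e^(−0.1)·[0.6315·126.7727 + 0.3685·14.9928] = 77.4340
Node d (S = 69): V_d = e^(−0.1)·[0.6315·14.9928 + 0.3685·0.0000] = 8.5665
Node 0 (S = 115): V_0 = e^(−0.1)·[0.6315·77.4340 + 0.3685·8.5665] = 47.1002

47.10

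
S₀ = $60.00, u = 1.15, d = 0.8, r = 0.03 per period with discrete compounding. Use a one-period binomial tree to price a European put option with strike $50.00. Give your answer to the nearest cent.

Risk-neutral probability p = (1 + 0.03 − 0.8)/(1.15 − 0.8) = 0.2300/0.3500 = 0.6571
Terminal stock prices: S_u = 69, S_d = 48
Terminal payoffs (K − S): max(-19, 0) = 0, max(2, 0) = 2
Node 0 (S = 60): V_0 = 1/1.03·[0.6571·0.0000 + 0.3429·2.0000] = 0.6657

$0.67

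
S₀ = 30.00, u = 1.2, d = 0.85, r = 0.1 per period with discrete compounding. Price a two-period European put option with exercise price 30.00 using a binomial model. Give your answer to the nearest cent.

Risk-neutral probability p = (1 + 0.1 − 0.85)/(1.2 − 0.85) = 0.2500/0.3500 = 0.7143
Terminal stock prices: S_uu = 43.2, S_ud = 30.6, S_dd = 21.67
Terminal payoffs (K − S): max(-13.2, 0) = 0, max(-0.6, 0) = 0, max(8.325, 0) = 8.325
Node u (S = 36): V_u = 1/1.1·[0.7143·0.0000 + 0.2857·0.0000] = 0.0000
Node d (S = 25.5): V_d = 1/1.1·[0.7143·0.0000 + 0.2857·8.3250] = 2.1623
Node 0 (S = 30): V_0 = 1/1.1·[0.7143·0.0000 + 0.2857·2.1623] = 0.5616

0.56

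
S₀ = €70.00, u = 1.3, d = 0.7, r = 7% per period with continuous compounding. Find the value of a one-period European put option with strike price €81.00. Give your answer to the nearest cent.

Risk-neutral probability p = (e^0.07 − 0.7)/(1.3 − 0.7) = 0.3725/0.6000 = 0.6208
Terminal stock prices: S_u = 91, S_d = 49
Terminal payoffs (K − S): max(-10, 0) = 0, max(32, 0) = 32
Node 0 (S = 70): V_0 = e^(−0.07)·[0.6208·0.0000 + 0.3792·32.0000] = 11.3126

€11.31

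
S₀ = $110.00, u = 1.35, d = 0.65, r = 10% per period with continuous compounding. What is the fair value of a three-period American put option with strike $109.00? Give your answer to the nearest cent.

Risk-neutral probability p = (e^0.1 − 0.65)/(1.35 − 0.65) = 0.4552/0.7000 = 0.6502
Terminal stock prices: S_uuu = 270.6, S_uud = 130.3, S_udd = 62.74, S_ddd = 30.21
Terminal payoffs (K − S): max(-161.6, 0) = 0, max(-21.31, 0) = 0, max(46.26, 0) = 46.26, max(78.79, 0) = 78.79
Node uu (S = 200.5): continuation = e^(−0.1)·[0.6502·0.0000 + 0.3498·0.0000] = 0.0000; exercise value = 0.0000 ≤ continuation, so V_uu = 0.0000
Node ud (S = 96.53): continuation = e^(−0.1)·[0.6502·0.0000 + 0.3498·46.2587] = 14.6396; exercise value = 12.4750 ≤ continuation, so V_ud = 14.6396
Node dd (S = 46.48): continuation = e^(−0.1)·[0.6502·46.2587 + 0.3498·78.7912] = 52.1523; exercise value = 62.5250 > continuation, so V_dd = 62.5250 (exercise)
Node u (S = 148.5): continuation = e^(−0.1)·[0.6502·0.0000 + 0.3498·14.6396] = 4.6330; exercise value = 0.0000 ≤ continuation, so V_u = 4.6330
Node d (S = 71.5): continuation = e^(−0.1)·[0.6502·14.6396 + 0.3498·62.5250] = 28.4009; exercise value = 37.5000 > continuation, so V_d = 37.5000 (exercise)
Node 0 (S = 110): continuation = e^(−0.1)·[0.6502·4.6330 + 0.3498·37.5000] = 14.5936; exercise value = 0.0000 ≤ continuation, so V_0 = 14.5936

$14.59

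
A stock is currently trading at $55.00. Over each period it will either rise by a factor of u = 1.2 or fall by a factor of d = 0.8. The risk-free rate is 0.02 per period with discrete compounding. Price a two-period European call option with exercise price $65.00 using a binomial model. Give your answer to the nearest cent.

$4.13

Risk-neutral probability p = (1 + 0.02 − 0.8)/(1.2 − 0.8) = 0.2200/0.4000 = 0.5500
Terminal stock prices: S_uu = 79.2, S_ud = 52.8, S_dd = 35.2
Terminal payoffs (S − K): max(14.2, 0) = 14.2, max(-12.2, 0) = 0, max(-29.8, 0) = 0
Node u (S = 66): V_u = 1/1.02·[0.5500·14.2000 + 0.4500·0.0000] = 7.6569
Node d (S = 44): V_d = 1/1.02·[0.5500·0.0000 + 0.4500·0.0000] = 0.0000
Node 0 (S = 55): V_0 = 1/1.02·[0.5500·7.6569 + 0.4500·0.0000] = 4.1287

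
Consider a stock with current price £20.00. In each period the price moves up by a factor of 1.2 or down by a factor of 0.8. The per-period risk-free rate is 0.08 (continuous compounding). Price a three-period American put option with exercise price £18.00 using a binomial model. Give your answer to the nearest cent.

£0.66

Risk-neutral probability p = (e^0.08 − 0.8)/(1.2 − 0.8) = 0.2833/0.4000 = 0.7082
Terminal stock prices: S_uuu = 34.56, S_uud = 23.04, S_udd = 15.36, S_ddd = 10.24
Terminal payoffs (K − S): max(-16.56, 0) = 0, max(-5.04, 0) = 0, max(2.64, 0) = 2.64, max(7.76, 0) = 7.76
Node uu (S = 28.8): continuation = e^(−0.08)·[0.7082·0.0000 + 0.2918·0.0000] = 0.0000; exercise value = 0.0000 ≤ continuation, so V_uu = 0.0000
Node ud (S = 19.2): continuation = e^(−0.08)·[0.7082·0.0000 + 0.2918·2.6400] = 0.7111; exercise value = 0.0000 ≤ continuation, so V_ud = 0.7111
Node dd (S = 12.8): continuation = e^(−0.08)·[0.7082·2.6400 + 0.2918·7.7600] = 3.8161; exercise value = 5.2000 > continuation, so V_dd = 5.2000 (exercise)
Node u (S = 24): continuation = e^(−0.08)·[0.7082·0.0000 + 0.2918·0.7111] = 0.1915; exercise value = 0.0000 ≤ continuation, so V_u = 0.1915
Node d (S = 16): continuation = e^(−0.08)·[0.7082·0.7111 + 0.2918·5.2000] = 1.8655; exercise value = 2.0000 > continuation, so V_d = 2.0000 (exercise)
Node 0 (S = 20): continuation = e^(−0.08)·[0.7082·0.1915 + 0.2918·2.0000] = 0.6639; exercise value = 0.0000 ≤ continuation, so V_0 = 0.6639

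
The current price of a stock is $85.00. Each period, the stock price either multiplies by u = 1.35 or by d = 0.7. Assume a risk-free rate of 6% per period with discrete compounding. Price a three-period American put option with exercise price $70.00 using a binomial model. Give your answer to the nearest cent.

$7.57

Risk-neutral probability p = (1 + 0.06 − 0.7)/(1.35 − 0.7) = 0.3600/0.6500 = 0.5538
Terminal stock prices: S_uuu = 209.1, S_uud = 108.4, S_udd = 56.23, S_ddd = 29.15
Terminal payoffs (K − S): max(-139.1, 0) = 0, max(-38.44, 0) = 0, max(13.77, 0) = 13.77, max(40.85, 0) = 40.85
Node uu (S = 154.9): continuation = 1/1.06·[0.5538·0.0000 + 0.4462·0.0000] = 0.0000; exercise value = 0.0000 ≤ continuation, so V_uu = 0.0000
Node ud (S = 80.33): continuation = 1/1.06·[0.5538·0.0000 + 0.4462·13.7725] = 5.7968; exercise value = 0.0000 ≤ continuation, so V_ud = 5.7968
Node dd (S = 41.65): continuation = 1/1.06·[0.5538·13.7725 + 0.4462·40.8450] = 24.3877; exercise value = 28.3500 > continuation, so V_dd = 28.3500 (exercise)
Node u (S = 114.8): continuation = 1/1.06·[0.5538·0.0000 + 0.4462·5.7968] = 2.4399; exercise value = 0.0000 ≤ continuation, so V_u = 2.4399
Node d (S = 59.5): continuation = 1/1.06·[0.5538·5.7968 + 0.4462·28.3500] = 14.9613; exercise value = 10.5000 ≤ continuation, so V_d = 14.9613
Node 0 (S = 85): continuation = 1/1.06·[0.5538·2.4399 + 0.4462·14.9613] = 7.5721; exercise value = 0.0000 ≤ continuation, so V_0 = 7.5721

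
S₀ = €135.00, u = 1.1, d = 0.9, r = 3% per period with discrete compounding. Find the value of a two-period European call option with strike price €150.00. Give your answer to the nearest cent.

€5.32

Risk-neutral probability p = (1 + 0.03 − 0.9)/(1.1 − 0.9) = 0.1300/0.2000 = 0.6500
Terminal stock prices: S_uu = 163.4, S_ud = 133.7, S_dd = 109.4
Terminal payoffs (S − K): max(13.35, 0) = 13.35, max(-16.35, 0) = 0, max(-40.65, 0) = 0
Node u (S = 148.5): V_u = 1/1.03·[0.6500·13.3500 + 0.3500·0.0000] = 8.4248
Node d (S = 121.5): V_d = 1/1.03·[0.6500·0.0000 + 0.3500·0.0000] = 0.0000
Node 0 (S = 135): V_0 = 1/1.03·[0.6500·8.4248 + 0.3500·0.0000] = 5.3166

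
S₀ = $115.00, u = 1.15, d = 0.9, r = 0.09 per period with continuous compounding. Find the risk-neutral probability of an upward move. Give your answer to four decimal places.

p = 0.7767

Risk-neutral probability p = (e^0.09 − 0.9)/(1.15 − 0.9) = 0.1942/0.2500 = 0.7767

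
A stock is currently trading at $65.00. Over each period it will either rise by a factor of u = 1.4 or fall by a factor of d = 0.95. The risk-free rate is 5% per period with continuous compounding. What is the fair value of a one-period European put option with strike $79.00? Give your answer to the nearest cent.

$12.72

Risk-neutral probability p = (e^0.05 − 0.95)/(1.4 − 0.95) = 0.1013/0.4500 = 0.2250
Terminal stock prices: S_u = 91, S_d = 61.75
Terminal payoffs (K − S): max(-12, 0) = 0, max(17.25, 0) = 17.25
Node 0 (S = 65): V_0 = e^(−0.05)·[0.2250·0.0000 + 0.7750·17.2500] = 12.7160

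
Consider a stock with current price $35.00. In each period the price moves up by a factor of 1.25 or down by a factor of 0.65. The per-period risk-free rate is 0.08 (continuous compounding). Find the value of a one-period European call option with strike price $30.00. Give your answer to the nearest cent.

$9.17

Risk-neutral probability p = (e^0.08 − 0.65)/(1.25 − 0.65) = 0.4333/0.6000 = 0.7221
Terminal stock prices: S_u = 43.75, S_d = 22.75
Terminal payoffs (S − K): max(13.75, 0) = 13.75, max(-7.25, 0) = 0
Node 0 (S = 35): V_0 = e^(−0.08)·[0.7221·13.7500 + 0.2779·0.0000] = 9.1661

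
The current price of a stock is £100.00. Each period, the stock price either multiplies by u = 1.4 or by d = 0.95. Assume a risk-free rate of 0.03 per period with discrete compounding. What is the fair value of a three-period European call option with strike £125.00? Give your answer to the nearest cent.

Risk-neutral probability p = (1 + 0.03 − 0.95)/(1.4 − 0.95) = 0.0800/0.4500 = 0.1778
Terminal stock prices: S_uuu = 274.4, S_uud = 186.2, S_udd = 126.3, S_ddd = 85.74
Terminal payoffs (S − K): max(149.4, 0) = 149.4, max(61.2, 0) = 61.2, max(1.35, 0) = 1.35, max(-39.26, 0) = 0
Node uu (S = 196): V_uu = 1/1.03·[0.1778·149.4000 + 0.8222·61.2000] = 74.6408
Node ud (S = 133): V_ud = 1/1.03·[0.1778·61.2000 + 0.8222·1.3500] = 11.6408
Node dd (S = 90.25): V_dd = 1/1.03·[0.1778·1.3500 + 0.8222·0.0000] = 0.2330
Node u (S = 140): V_u = 1/1.03·[0.1778·74.6408 + 0.8222·11.6408] = 22.1755
Node d (S = 95): V_d = 1/1.03·[0.1778·11.6408 + 0.8222·0.2330] = 2.1952
Node 0 (S = 100): V_0 = 1/1.03·[0.1778·22.1755 + 0.8222·2.1952] = 5.5799

£5.58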